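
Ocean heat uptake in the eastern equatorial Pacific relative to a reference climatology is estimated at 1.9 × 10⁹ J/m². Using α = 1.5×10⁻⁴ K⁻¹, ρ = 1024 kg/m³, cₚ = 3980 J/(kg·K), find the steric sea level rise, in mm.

about 70 mm

Δh = αQ/(ρcₚ) = 1.5×10⁻⁴ × 1.9×10⁹ / (1024 × 3980) ≈ 0.06993 m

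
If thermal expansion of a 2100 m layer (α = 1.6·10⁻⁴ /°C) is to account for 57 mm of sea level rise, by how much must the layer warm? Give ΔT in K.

0.170 K

ΔT = Δh/(αH) = 0.057 / (1.6×10⁻⁴ × 2100) ≈ 0.1696 K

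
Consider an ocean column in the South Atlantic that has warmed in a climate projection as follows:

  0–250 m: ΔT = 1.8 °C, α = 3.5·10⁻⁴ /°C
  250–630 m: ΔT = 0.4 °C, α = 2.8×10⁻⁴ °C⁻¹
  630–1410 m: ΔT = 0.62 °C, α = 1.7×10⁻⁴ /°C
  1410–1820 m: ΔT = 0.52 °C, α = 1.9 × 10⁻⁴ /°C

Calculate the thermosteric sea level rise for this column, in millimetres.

0–250 m: 3.5×10⁻⁴ × 250 × 1.8 = 0.15750 m
Layer 2: 380 × 0.4 × 2.8×10⁻⁴ = 0.04256 m
780 × 0.62 × 1.7×10⁻⁴ = 0.082212 m
Layer 4: 0.52 × 1.9×10⁻⁴ × 410 = 0.040508 m
Δh = 0.15750 + 0.04256 + 0.082212 + 0.040508 = 0.32278 m

Δh = 320 mm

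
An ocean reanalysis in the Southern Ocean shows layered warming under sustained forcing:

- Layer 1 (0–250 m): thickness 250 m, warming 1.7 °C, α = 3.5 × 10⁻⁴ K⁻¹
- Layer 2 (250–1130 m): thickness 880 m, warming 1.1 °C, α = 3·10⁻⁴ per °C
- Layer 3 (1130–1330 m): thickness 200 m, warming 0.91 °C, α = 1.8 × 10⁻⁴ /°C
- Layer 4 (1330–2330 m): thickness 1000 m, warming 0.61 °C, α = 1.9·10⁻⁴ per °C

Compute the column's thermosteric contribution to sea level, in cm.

about 58.8 cm

Layer 1: 250 × 3.5×10⁻⁴ × 1.7 = 0.14875 m
250–1130 m: 3×10⁻⁴ × 880 × 1.1 = 0.29040 m
1130–1330 m: 1.8×10⁻⁴ × 0.91 × 200 = 0.03276 m
1.9×10⁻⁴ × 0.61 × 1000 = 0.11590 m
Δh = 0.14875 + 0.29040 + 0.03276 + 0.11590 = 0.58781 m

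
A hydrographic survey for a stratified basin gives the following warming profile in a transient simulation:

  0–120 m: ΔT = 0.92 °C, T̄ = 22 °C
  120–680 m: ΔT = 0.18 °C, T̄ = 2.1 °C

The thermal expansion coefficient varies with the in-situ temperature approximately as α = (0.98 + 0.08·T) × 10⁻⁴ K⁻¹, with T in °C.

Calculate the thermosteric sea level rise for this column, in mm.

Δh ≈ 42 mm

Layer 1: α = (0.98 + 0.08×22)×10⁻⁴ = 2.74×10⁻⁴ K⁻¹
Layer 2: α = (0.98 + 0.08×2.1)×10⁻⁴ = 1.148×10⁻⁴ K⁻¹
Layer 1: 0.92 × 2.74×10⁻⁴ × 120 = 0.0302496 m
1.148×10⁻⁴ × 0.18 × 560 = 0.01157184 m
Δh = 0.0302496 + 0.01157184 = 0.04182144 m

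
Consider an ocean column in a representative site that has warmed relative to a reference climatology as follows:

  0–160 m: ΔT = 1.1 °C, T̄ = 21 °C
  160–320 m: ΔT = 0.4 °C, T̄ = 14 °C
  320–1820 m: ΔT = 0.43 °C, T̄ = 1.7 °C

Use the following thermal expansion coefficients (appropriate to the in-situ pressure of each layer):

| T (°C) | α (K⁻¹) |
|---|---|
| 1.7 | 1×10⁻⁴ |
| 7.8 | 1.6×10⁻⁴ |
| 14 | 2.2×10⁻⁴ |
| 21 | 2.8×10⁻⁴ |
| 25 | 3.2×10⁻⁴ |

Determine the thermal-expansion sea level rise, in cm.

about 12.8 cm

Layer 1 at 21 °C → α = 2.8×10⁻⁴ K⁻¹
Layer 2 at 14 °C → α = 2.2×10⁻⁴ K⁻¹
Layer 3 at 1.7 °C → α = 1×10⁻⁴ K⁻¹
1.1 × 2.8×10⁻⁴ × 160 = 0.04928 m
Layer 2: 2.2×10⁻⁴ × 160 × 0.4 = 0.01408 m
Layer 3: 1×10⁻⁴ × 0.43 × 1500 = 0.06450 m
Δh = 0.04928 + 0.01408 + 0.06450 = 0.12786 m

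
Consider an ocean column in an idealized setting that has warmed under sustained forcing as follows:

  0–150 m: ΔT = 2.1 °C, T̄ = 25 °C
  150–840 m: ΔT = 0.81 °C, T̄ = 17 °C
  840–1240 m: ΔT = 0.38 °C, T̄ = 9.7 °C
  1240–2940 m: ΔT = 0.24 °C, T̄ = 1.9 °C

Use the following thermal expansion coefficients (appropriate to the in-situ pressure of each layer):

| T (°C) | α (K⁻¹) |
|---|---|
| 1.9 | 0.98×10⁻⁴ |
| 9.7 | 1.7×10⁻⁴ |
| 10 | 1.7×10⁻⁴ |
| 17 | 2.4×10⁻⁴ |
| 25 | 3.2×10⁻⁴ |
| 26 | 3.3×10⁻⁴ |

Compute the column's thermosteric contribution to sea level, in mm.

Δh ≈ 301 mm

Layer 1 at 25 °C → α = 3.2×10⁻⁴ K⁻¹
Layer 2 at 17 °C → α = 2.4×10⁻⁴ K⁻¹
Layer 3 at 9.7 °C → α = 1.7×10⁻⁴ K⁻¹
Layer 4 at 1.9 °C → α = 0.98×10⁻⁴ K⁻¹
Layer 1: 150 × 3.2×10⁻⁴ × 2.1 = 0.10080 m
150–840 m: 690 × 2.4×10⁻⁴ × 0.81 = 0.134136 m
1.7×10⁻⁴ × 0.38 × 400 = 0.02584 m
Layer 4: 1700 × 0.24 × 0.98×10⁻⁴ = 0.039984 m
Δh = 0.10080 + 0.134136 + 0.02584 + 0.039984 = 0.30076 m ≈ 301 mm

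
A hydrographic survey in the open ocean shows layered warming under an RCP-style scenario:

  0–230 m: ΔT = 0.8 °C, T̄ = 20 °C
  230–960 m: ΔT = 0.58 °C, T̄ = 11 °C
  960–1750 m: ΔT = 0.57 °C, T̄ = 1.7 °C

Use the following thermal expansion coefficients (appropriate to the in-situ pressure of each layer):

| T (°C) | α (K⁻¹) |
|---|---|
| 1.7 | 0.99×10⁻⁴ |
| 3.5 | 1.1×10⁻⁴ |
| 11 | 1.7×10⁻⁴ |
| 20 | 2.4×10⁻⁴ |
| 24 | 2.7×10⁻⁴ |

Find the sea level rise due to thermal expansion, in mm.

Layer 1 at 20 °C → α = 2.4×10⁻⁴ K⁻¹
Layer 2 at 11 °C → α = 1.7×10⁻⁴ K⁻¹
Layer 3 at 1.7 °C → α = 0.99×10⁻⁴ K⁻¹
0–230 m: 230 × 0.8 × 2.4×10⁻⁴ = 0.04416 m
Layer 2: 1.7×10⁻⁴ × 730 × 0.58 = 0.071978 m
790 × 0.57 × 0.99×10⁻⁴ = 0.0445797 m
Δh = 0.04416 + 0.071978 + 0.0445797 = 0.1607177 m

Δh ≈ 161 mm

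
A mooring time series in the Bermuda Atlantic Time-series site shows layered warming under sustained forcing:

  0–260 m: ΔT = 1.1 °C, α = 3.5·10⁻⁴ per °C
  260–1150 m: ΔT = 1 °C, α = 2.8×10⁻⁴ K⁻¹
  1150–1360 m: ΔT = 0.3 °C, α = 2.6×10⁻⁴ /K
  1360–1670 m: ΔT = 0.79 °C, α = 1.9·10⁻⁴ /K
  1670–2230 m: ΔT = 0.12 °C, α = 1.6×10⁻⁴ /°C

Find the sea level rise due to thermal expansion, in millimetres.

Δh ≈ 423 mm

0–260 m: 260 × 3.5×10⁻⁴ × 1.1 = 0.10010 m
890 × 1 × 2.8×10⁻⁴ = 0.24920 m
210 × 0.3 × 2.6×10⁻⁴ = 0.01638 m
1360–1670 m: 310 × 1.9×10⁻⁴ × 0.79 = 0.046531 m
1670–2230 m: 560 × 1.6×10⁻⁴ × 0.12 = 0.010752 m
Δh = 0.10010 + 0.24920 + 0.01638 + 0.046531 + 0.010752 = 0.422963 m ≈ 423 mm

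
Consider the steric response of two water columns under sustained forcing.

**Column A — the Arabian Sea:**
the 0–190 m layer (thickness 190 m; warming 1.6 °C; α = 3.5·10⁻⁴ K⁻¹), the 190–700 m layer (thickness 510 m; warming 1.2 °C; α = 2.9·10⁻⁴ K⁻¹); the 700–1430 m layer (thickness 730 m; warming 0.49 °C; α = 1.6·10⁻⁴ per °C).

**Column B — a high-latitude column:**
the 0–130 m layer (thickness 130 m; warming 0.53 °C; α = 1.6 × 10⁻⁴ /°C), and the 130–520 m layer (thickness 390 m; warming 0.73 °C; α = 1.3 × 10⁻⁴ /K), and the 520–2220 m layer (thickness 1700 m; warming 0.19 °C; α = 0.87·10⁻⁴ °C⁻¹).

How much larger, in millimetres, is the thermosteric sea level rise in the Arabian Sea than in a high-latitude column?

A Layer 1: 3.5×10⁻⁴ × 1.6 × 190 = 0.10640 m
A 190–700 m: 1.2 × 510 × 2.9×10⁻⁴ = 0.17748 m
A Layer 3: 0.49 × 730 × 1.6×10⁻⁴ = 0.057232 m
A total: 0.341112 m
B 0–130 m: 130 × 0.53 × 1.6×10⁻⁴ = 0.011024 m
B 1.3×10⁻⁴ × 390 × 0.73 = 0.037011 m
B 520–2220 m: 0.19 × 0.87×10⁻⁴ × 1700 = 0.028101 m
B total: 0.076136 m
Difference: 0.341112 − 0.076136 = 0.264976 m

260 mm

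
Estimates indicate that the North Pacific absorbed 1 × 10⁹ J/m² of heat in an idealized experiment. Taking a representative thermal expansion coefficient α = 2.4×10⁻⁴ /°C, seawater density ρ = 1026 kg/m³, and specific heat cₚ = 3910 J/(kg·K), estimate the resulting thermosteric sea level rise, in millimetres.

about 60 mm

Δh = αQ/(ρcₚ) = 2.4×10⁻⁴ × 1×10⁹ / (1026 × 3910) ≈ 0.059826 m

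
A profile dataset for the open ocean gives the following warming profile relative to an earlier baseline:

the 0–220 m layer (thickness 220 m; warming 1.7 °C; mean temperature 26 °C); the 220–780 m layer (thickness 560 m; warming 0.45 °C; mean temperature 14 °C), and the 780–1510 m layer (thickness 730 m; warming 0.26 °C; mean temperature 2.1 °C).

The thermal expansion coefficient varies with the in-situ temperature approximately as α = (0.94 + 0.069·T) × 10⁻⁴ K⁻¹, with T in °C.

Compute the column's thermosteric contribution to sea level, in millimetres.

171 mm

Layer 1: α = (0.94 + 0.069×26)×10⁻⁴ = 2.734×10⁻⁴ K⁻¹
Layer 2: α = (0.94 + 0.069×14)×10⁻⁴ = 1.906×10⁻⁴ K⁻¹
Layer 3: α = (0.94 + 0.069×2.1)×10⁻⁴ = 1.0849×10⁻⁴ K⁻¹
220 × 1.7 × 2.734×10⁻⁴ = 0.1022516 m
220–780 m: 0.45 × 560 × 1.906×10⁻⁴ = 0.0480312 m
780–1510 m: 730 × 1.0849×10⁻⁴ × 0.26 = 0.020591402 m
Δh = 0.1022516 + 0.0480312 + 0.020591402 = 0.170874202 m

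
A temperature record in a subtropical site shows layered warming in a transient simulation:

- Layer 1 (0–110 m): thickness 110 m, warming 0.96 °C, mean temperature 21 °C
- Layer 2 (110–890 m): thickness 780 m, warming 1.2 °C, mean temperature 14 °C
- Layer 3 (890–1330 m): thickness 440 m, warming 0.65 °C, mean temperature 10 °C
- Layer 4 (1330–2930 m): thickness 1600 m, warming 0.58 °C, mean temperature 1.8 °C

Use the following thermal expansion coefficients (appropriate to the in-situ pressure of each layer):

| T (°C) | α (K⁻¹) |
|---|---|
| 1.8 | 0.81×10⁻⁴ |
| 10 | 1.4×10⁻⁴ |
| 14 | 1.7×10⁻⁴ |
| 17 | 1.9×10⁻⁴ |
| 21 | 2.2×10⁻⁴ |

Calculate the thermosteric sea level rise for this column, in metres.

0.298 m of thermosteric rise

Layer 1 at 21 °C → α = 2.2×10⁻⁴ K⁻¹
Layer 2 at 14 °C → α = 1.7×10⁻⁴ K⁻¹
Layer 3 at 10 °C → α = 1.4×10⁻⁴ K⁻¹
Layer 4 at 1.8 °C → α = 0.81×10⁻⁴ K⁻¹
0–110 m: 2.2×10⁻⁴ × 0.96 × 110 = 0.023232 m
Layer 2: 1.7×10⁻⁴ × 780 × 1.2 = 0.15912 m
890–1330 m: 1.4×10⁻⁴ × 0.65 × 440 = 0.04004 m
Layer 4: 0.81×10⁻⁴ × 0.58 × 1600 = 0.075168 m
Δh = 0.023232 + 0.15912 + 0.04004 + 0.075168 = 0.29756 m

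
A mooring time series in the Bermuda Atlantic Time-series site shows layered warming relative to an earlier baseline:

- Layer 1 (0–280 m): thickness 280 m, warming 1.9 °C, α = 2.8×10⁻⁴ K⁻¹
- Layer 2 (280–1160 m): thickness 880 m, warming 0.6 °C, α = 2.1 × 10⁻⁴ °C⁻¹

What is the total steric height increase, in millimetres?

280 × 2.8×10⁻⁴ × 1.9 = 0.14896 m
2.1×10⁻⁴ × 0.6 × 880 = 0.11088 m
Δh = 0.14896 + 0.11088 = 0.25984 m

260 mm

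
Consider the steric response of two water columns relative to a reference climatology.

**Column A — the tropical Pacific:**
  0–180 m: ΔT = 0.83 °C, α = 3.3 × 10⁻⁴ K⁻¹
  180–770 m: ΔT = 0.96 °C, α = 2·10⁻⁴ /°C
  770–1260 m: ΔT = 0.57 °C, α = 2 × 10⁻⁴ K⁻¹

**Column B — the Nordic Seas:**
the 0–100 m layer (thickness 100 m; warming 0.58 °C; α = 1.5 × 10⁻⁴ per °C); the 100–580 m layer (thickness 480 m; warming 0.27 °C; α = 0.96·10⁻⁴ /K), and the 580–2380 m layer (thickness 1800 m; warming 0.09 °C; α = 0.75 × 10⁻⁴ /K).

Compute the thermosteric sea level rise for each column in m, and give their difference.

A: 0.22 m; B: 0.033 m; difference 0.19 m

A 0.83 × 3.3×10⁻⁴ × 180 = 0.049302 m
A 590 × 0.96 × 2×10⁻⁴ = 0.11328 m
A 490 × 2×10⁻⁴ × 0.57 = 0.05586 m
A total: 0.218442 m
B 0–100 m: 0.58 × 1.5×10⁻⁴ × 100 = 0.00870 m
B 480 × 0.96×10⁻⁴ × 0.27 = 0.0124416 m
B 0.75×10⁻⁴ × 1800 × 0.09 = 0.01215 m
B total: 0.0332916 m
Difference: 0.218442 − 0.0332916 = 0.1851504 m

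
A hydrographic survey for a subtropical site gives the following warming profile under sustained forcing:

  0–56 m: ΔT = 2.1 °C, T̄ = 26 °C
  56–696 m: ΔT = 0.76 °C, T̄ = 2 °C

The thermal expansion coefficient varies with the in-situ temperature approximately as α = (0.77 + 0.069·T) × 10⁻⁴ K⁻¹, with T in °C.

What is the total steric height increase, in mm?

Layer 1: α = (0.77 + 0.069×26)×10⁻⁴ = 2.564×10⁻⁴ K⁻¹
Layer 2: α = (0.77 + 0.069×2)×10⁻⁴ = 0.908×10⁻⁴ K⁻¹
56 × 2.564×10⁻⁴ × 2.1 = 0.03015264 m
56–696 m: 0.76 × 0.908×10⁻⁴ × 640 = 0.04416512 m
Δh = 0.03015264 + 0.04416512 = 0.07431776 m

Δh ≈ 74.3 mm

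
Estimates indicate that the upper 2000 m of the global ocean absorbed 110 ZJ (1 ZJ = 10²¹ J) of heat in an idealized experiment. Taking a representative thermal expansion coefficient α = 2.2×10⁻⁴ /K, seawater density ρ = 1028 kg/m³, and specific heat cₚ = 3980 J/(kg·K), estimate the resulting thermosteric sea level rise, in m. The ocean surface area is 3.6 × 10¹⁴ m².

0.0164 m

Per unit area: Q = 110×10²¹ / (3.6×10¹⁴) ≈ 3.056×10⁸ J/m²
Δh = αQ/(ρcₚ) = 2.2×10⁻⁴ × 3.056×10⁸ / (1028 × 3980) ≈ 0.016432 m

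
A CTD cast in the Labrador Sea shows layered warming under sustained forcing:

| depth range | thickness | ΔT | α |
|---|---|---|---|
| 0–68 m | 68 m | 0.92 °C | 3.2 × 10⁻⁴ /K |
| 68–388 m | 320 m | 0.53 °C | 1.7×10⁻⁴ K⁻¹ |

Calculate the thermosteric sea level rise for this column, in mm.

49 mm

Layer 1: 68 × 0.92 × 3.2×10⁻⁴ = 0.0200192 m
68–388 m: 320 × 0.53 × 1.7×10⁻⁴ = 0.028832 m
Δh = 0.0200192 + 0.028832 = 0.0488512 m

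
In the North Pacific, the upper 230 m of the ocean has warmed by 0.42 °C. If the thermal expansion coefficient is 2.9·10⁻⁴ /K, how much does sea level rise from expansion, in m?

0.0280 m of thermosteric rise

Δh = αΔT·H = 2.9×10⁻⁴ × 0.42 × 230 = 0.028014 m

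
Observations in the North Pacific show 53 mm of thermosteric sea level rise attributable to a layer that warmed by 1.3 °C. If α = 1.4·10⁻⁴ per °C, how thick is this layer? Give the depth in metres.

H = Δh/(αΔT) = 0.053 / (1.4×10⁻⁴ × 1.3) ≈ 291.2 m

291 m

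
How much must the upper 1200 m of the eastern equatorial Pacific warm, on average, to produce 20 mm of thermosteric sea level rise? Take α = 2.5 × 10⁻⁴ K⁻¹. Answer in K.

ΔT ≈ 0.0667 K

ΔT = Δh/(αH) = 0.02 / (2.5×10⁻⁴ × 1200) ≈ 0.06667 K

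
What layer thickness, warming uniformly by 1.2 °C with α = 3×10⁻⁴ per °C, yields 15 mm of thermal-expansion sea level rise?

H = Δh/(αΔT) = 0.015 / (3×10⁻⁴ × 1.2) ≈ 41.67 m

H ≈ 41.7 m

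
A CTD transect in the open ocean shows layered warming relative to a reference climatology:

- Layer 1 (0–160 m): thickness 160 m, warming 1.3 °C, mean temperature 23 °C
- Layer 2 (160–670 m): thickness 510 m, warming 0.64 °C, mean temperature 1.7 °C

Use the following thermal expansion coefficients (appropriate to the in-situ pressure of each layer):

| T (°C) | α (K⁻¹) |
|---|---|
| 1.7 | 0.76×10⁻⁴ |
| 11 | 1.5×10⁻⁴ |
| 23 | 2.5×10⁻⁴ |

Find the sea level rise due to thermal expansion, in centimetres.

Layer 1 at 23 °C → α = 2.5×10⁻⁴ K⁻¹
Layer 2 at 1.7 °C → α = 0.76×10⁻⁴ K⁻¹
0–160 m: 160 × 1.3 × 2.5×10⁻⁴ = 0.05200 m
0.76×10⁻⁴ × 0.64 × 510 = 0.0248064 m
Δh = 0.05200 + 0.0248064 = 0.0768064 m

Δh ≈ 7.68 cm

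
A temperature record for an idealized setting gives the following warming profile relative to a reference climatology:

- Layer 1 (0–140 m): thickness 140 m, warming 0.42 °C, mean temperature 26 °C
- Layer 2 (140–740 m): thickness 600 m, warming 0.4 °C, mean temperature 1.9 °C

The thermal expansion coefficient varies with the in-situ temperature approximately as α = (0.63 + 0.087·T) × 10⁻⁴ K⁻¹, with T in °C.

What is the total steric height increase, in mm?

Layer 1: α = (0.63 + 0.087×26)×10⁻⁴ = 2.892×10⁻⁴ K⁻¹
Layer 2: α = (0.63 + 0.087×1.9)×10⁻⁴ = 0.7953×10⁻⁴ K⁻¹
0.42 × 2.892×10⁻⁴ × 140 = 0.01700496 m
Layer 2: 0.4 × 0.7953×10⁻⁴ × 600 = 0.0190872 m
Δh = 0.01700496 + 0.0190872 = 0.03609216 m

Δh ≈ 36.1 mm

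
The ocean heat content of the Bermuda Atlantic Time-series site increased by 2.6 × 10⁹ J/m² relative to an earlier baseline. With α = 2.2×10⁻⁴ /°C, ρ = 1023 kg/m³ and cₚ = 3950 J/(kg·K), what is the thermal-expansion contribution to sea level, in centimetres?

Δh = αQ/(ρcₚ) = 2.2×10⁻⁴ × 2.6×10⁹ / (1023 × 3950) ≈ 0.14155 m

Δh = 14.2 cm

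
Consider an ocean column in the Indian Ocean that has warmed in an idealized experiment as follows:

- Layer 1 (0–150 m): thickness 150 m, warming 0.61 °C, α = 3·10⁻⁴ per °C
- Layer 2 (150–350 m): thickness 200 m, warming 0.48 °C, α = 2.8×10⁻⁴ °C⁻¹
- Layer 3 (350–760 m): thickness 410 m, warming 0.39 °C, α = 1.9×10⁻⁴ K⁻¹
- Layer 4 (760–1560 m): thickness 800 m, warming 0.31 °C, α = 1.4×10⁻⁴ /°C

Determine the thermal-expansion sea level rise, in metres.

Layer 1: 0.61 × 3×10⁻⁴ × 150 = 0.02745 m
0.48 × 200 × 2.8×10⁻⁴ = 0.02688 m
0.39 × 410 × 1.9×10⁻⁴ = 0.030381 m
Layer 4: 0.31 × 800 × 1.4×10⁻⁴ = 0.03472 m
Δh = 0.02745 + 0.02688 + 0.030381 + 0.03472 = 0.119431 m ≈ 0.12 m

0.12 m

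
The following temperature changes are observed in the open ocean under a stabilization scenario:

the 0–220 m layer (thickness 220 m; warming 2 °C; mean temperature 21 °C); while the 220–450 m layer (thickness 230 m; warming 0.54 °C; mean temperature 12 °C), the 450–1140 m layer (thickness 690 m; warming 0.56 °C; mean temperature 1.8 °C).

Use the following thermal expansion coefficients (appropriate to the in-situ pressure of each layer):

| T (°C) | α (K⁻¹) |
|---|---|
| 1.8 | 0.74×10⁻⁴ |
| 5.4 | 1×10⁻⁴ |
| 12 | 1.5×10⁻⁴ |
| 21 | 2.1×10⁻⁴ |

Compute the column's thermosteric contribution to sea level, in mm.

Δh ≈ 140 mm

Layer 1 at 21 °C → α = 2.1×10⁻⁴ K⁻¹
Layer 2 at 12 °C → α = 1.5×10⁻⁴ K⁻¹
Layer 3 at 1.8 °C → α = 0.74×10⁻⁴ K⁻¹
Layer 1: 2 × 2.1×10⁻⁴ × 220 = 0.09240 m
220–450 m: 1.5×10⁻⁴ × 230 × 0.54 = 0.01863 m
450–1140 m: 0.56 × 690 × 0.74×10⁻⁴ = 0.0285936 m
Δh = 0.09240 + 0.01863 + 0.0285936 = 0.1396236 m ≈ 140 mm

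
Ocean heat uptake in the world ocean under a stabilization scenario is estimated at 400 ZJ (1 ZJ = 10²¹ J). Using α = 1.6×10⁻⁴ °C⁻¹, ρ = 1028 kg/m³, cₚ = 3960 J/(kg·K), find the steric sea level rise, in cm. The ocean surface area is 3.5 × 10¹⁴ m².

Per unit area: Q = 400×10²¹ / (3.5×10¹⁴) ≈ 1.143×10⁹ J/m²
Δh = αQ/(ρcₚ) = 1.6×10⁻⁴ × 1.143×10⁹ / (1028 × 3960) ≈ 0.044924 m

4.5 cm of thermosteric rise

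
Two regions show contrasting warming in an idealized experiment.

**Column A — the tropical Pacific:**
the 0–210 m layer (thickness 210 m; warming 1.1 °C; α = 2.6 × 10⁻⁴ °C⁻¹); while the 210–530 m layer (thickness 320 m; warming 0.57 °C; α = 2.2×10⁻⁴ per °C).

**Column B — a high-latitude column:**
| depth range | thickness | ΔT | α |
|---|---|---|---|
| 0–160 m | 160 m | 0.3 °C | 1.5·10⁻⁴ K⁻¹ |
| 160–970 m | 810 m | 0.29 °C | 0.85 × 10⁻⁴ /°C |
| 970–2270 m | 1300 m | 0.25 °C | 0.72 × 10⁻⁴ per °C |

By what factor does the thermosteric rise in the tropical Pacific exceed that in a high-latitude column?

A 0–210 m: 210 × 2.6×10⁻⁴ × 1.1 = 0.06006 m
A 2.2×10⁻⁴ × 320 × 0.57 = 0.040128 m
A total: 0.100188 m
B 160 × 1.5×10⁻⁴ × 0.3 = 0.00720 m
B Layer 2: 0.85×10⁻⁴ × 810 × 0.29 = 0.0199665 m
B Layer 3: 0.72×10⁻⁴ × 0.25 × 1300 = 0.02340 m
B total: 0.0505665 m
Ratio: 0.100188 / 0.0505665 ≈ 1.981

≈ 2.0×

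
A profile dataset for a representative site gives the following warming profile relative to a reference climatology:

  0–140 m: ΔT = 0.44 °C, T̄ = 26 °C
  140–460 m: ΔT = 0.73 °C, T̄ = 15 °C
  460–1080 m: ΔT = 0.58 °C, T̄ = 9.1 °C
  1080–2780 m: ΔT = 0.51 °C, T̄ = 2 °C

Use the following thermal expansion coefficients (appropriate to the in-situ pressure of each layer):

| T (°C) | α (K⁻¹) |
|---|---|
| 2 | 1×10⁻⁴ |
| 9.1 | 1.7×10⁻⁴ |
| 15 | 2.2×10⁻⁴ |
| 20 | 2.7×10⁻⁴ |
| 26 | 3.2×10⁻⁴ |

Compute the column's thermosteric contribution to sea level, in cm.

21.9 cm

Layer 1 at 26 °C → α = 3.2×10⁻⁴ K⁻¹
Layer 2 at 15 °C → α = 2.2×10⁻⁴ K⁻¹
Layer 3 at 9.1 °C → α = 1.7×10⁻⁴ K⁻¹
Layer 4 at 2 °C → α = 1×10⁻⁴ K⁻¹
0–140 m: 0.44 × 140 × 3.2×10⁻⁴ = 0.019712 m
140–460 m: 320 × 2.2×10⁻⁴ × 0.73 = 0.051392 m
460–1080 m: 1.7×10⁻⁴ × 620 × 0.58 = 0.061132 m
Layer 4: 1×10⁻⁴ × 1700 × 0.51 = 0.08670 m
Δh = 0.019712 + 0.051392 + 0.061132 + 0.08670 = 0.218936 m ≈ 21.9 cm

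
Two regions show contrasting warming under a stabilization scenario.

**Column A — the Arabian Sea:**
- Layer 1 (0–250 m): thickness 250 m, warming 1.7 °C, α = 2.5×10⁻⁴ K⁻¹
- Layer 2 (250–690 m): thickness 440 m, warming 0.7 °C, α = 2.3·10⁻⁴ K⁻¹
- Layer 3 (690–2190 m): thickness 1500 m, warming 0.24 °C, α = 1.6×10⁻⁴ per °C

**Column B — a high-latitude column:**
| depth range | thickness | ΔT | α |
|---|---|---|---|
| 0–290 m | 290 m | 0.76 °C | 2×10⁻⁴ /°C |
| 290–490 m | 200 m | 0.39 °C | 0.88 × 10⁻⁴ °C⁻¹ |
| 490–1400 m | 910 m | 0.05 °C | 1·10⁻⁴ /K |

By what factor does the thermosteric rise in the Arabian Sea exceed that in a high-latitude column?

A Layer 1: 250 × 1.7 × 2.5×10⁻⁴ = 0.10625 m
A Layer 2: 0.7 × 2.3×10⁻⁴ × 440 = 0.07084 m
A Layer 3: 1.6×10⁻⁴ × 1500 × 0.24 = 0.05760 m
A total: 0.23469 m
B Layer 1: 2×10⁻⁴ × 0.76 × 290 = 0.04408 m
B 290–490 m: 0.88×10⁻⁴ × 200 × 0.39 = 0.006864 m
B 490–1400 m: 0.05 × 910 × 1×10⁻⁴ = 0.00455 m
B total: 0.055494 m
Ratio: 0.23469 / 0.055494 ≈ 4.229

4.2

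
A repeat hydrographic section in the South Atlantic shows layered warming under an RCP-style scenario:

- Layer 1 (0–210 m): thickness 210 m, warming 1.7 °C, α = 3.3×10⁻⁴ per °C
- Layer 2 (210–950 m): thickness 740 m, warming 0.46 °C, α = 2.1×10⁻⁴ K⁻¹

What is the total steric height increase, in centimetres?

about 18.9 cm

Layer 1: 3.3×10⁻⁴ × 1.7 × 210 = 0.11781 m
210–950 m: 740 × 0.46 × 2.1×10⁻⁴ = 0.071484 m
Δh = 0.11781 + 0.071484 = 0.189294 m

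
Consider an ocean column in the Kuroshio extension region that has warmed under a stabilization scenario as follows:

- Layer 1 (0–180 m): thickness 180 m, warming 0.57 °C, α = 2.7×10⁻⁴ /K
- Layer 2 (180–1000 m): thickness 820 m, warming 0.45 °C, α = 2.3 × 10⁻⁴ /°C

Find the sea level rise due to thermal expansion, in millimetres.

Layer 1: 180 × 2.7×10⁻⁴ × 0.57 = 0.027702 m
180–1000 m: 820 × 2.3×10⁻⁴ × 0.45 = 0.08487 m
Δh = 0.027702 + 0.08487 = 0.112572 m

Δh = 113 mm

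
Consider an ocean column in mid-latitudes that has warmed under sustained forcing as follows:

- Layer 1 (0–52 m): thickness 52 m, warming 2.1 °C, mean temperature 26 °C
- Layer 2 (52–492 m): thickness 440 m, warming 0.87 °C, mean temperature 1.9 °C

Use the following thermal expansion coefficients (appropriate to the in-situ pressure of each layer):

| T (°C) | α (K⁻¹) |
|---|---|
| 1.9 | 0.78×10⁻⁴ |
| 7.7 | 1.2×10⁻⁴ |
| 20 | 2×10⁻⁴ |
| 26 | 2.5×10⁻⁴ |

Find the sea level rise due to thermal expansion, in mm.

Δh = 57.2 mm

Layer 1 at 26 °C → α = 2.5×10⁻⁴ K⁻¹
Layer 2 at 1.9 °C → α = 0.78×10⁻⁴ K⁻¹
0–52 m: 2.5×10⁻⁴ × 52 × 2.1 = 0.02730 m
0.87 × 0.78×10⁻⁴ × 440 = 0.0298584 m
Δh = 0.02730 + 0.0298584 = 0.0571584 m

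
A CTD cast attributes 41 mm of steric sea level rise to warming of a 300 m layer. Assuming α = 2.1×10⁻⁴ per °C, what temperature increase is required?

ΔT = Δh/(αH) = 0.041 / (2.1×10⁻⁴ × 300) ≈ 0.6508 K

ΔT ≈ 0.651 K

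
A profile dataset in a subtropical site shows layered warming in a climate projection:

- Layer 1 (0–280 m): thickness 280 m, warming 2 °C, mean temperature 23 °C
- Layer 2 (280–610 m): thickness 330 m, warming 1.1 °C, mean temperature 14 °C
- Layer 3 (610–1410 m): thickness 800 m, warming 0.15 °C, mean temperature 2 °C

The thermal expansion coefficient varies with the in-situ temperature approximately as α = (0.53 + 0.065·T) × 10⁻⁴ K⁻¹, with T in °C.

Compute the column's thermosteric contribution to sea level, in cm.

17 cm of thermosteric rise

Layer 1: α = (0.53 + 0.065×23)×10⁻⁴ = 2.025×10⁻⁴ K⁻¹
Layer 2: α = (0.53 + 0.065×14)×10⁻⁴ = 1.44×10⁻⁴ K⁻¹
Layer 3: α = (0.53 + 0.065×2)×10⁻⁴ = 0.66×10⁻⁴ K⁻¹
Layer 1: 2 × 2.025×10⁻⁴ × 280 = 0.11340 m
1.44×10⁻⁴ × 330 × 1.1 = 0.052272 m
0.66×10⁻⁴ × 800 × 0.15 = 0.00792 m
Δh = 0.11340 + 0.052272 + 0.00792 = 0.173592 m ≈ 17 cm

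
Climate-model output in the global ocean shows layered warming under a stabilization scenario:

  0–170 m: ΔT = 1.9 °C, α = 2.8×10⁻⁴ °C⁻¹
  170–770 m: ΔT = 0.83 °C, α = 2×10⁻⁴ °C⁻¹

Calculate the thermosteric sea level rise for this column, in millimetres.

1.9 × 170 × 2.8×10⁻⁴ = 0.09044 m
Layer 2: 600 × 2×10⁻⁴ × 0.83 = 0.09960 m
Δh = 0.09044 + 0.09960 = 0.19004 m ≈ 190 mm

190 mm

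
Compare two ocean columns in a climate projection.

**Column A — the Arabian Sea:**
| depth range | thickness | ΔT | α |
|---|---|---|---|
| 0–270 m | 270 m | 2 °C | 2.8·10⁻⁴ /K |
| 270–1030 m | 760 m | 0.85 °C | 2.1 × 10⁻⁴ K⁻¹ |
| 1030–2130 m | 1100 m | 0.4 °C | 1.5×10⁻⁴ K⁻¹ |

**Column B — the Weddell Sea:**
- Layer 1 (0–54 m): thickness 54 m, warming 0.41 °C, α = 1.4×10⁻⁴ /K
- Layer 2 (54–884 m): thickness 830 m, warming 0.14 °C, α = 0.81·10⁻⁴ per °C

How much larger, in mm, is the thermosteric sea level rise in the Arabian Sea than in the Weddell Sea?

340 mm larger

A Layer 1: 2 × 2.8×10⁻⁴ × 270 = 0.15120 m
A Layer 2: 760 × 2.1×10⁻⁴ × 0.85 = 0.13566 m
A 1030–2130 m: 0.4 × 1.5×10⁻⁴ × 1100 = 0.06600 m
A total: 0.35286 m
B 0–54 m: 54 × 1.4×10⁻⁴ × 0.41 = 0.0030996 m
B Layer 2: 830 × 0.81×10⁻⁴ × 0.14 = 0.0094122 m
B total: 0.0125118 m
Difference: 0.35286 − 0.0125118 = 0.3403482 m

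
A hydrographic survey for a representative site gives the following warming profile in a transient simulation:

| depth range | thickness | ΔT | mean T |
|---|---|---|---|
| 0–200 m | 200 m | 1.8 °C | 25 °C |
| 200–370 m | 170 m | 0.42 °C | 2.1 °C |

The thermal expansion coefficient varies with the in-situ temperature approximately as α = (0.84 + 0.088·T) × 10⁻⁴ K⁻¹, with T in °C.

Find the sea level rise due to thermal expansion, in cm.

Layer 1: α = (0.84 + 0.088×25)×10⁻⁴ = 3.04×10⁻⁴ K⁻¹
Layer 2: α = (0.84 + 0.088×2.1)×10⁻⁴ = 1.0248×10⁻⁴ K⁻¹
Layer 1: 200 × 1.8 × 3.04×10⁻⁴ = 0.10944 m
170 × 0.42 × 1.0248×10⁻⁴ = 0.007317072 m
Δh = 0.10944 + 0.007317072 = 0.116757072 m

about 12 cm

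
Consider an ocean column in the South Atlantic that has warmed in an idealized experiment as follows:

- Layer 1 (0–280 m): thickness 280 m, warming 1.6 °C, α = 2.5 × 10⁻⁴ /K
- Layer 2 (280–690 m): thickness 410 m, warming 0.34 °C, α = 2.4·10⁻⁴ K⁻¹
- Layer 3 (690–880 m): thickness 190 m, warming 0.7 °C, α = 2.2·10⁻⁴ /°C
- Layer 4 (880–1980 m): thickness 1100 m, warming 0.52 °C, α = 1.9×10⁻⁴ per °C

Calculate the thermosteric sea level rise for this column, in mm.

283 mm of thermosteric rise

0–280 m: 280 × 2.5×10⁻⁴ × 1.6 = 0.11200 m
Layer 2: 410 × 0.34 × 2.4×10⁻⁴ = 0.033456 m
190 × 2.2×10⁻⁴ × 0.7 = 0.02926 m
880–1980 m: 1100 × 1.9×10⁻⁴ × 0.52 = 0.10868 m
Δh = 0.11200 + 0.033456 + 0.02926 + 0.10868 = 0.283396 m ≈ 283 mm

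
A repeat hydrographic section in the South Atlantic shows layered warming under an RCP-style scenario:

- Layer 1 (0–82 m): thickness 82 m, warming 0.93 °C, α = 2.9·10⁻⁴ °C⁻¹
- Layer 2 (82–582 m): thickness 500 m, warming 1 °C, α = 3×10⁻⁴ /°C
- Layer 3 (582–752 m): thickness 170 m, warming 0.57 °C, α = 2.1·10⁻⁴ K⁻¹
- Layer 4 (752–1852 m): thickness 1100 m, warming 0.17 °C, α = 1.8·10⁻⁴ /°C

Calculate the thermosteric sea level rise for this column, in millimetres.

82 × 2.9×10⁻⁴ × 0.93 = 0.0221154 m
500 × 1 × 3×10⁻⁴ = 0.15000 m
170 × 0.57 × 2.1×10⁻⁴ = 0.020349 m
Layer 4: 0.17 × 1.8×10⁻⁴ × 1100 = 0.03366 m
Δh = 0.0221154 + 0.15000 + 0.020349 + 0.03366 = 0.2261244 m ≈ 230 mm

230 mm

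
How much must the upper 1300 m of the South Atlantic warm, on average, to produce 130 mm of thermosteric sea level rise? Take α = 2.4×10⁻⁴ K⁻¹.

ΔT = Δh/(αH) = 0.13 / (2.4×10⁻⁴ × 1300) ≈ 0.4167 °C

0.42 °C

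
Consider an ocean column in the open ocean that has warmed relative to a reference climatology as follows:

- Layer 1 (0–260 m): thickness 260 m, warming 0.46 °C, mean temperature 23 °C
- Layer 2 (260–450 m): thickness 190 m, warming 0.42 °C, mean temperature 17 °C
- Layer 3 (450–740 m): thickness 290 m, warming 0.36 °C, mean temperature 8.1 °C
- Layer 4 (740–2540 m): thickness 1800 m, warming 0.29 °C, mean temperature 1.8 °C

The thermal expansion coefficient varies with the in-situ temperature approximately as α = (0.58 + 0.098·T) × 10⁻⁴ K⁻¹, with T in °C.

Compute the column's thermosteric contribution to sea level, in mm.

106 mm

Layer 1: α = (0.58 + 0.098×23)×10⁻⁴ = 2.834×10⁻⁴ K⁻¹
Layer 2: α = (0.58 + 0.098×17)×10⁻⁴ = 2.246×10⁻⁴ K⁻¹
Layer 3: α = (0.58 + 0.098×8.1)×10⁻⁴ = 1.3738×10⁻⁴ K⁻¹
Layer 4: α = (0.58 + 0.098×1.8)×10⁻⁴ = 0.7564×10⁻⁴ K⁻¹
2.834×10⁻⁴ × 260 × 0.46 = 0.03389464 m
Layer 2: 190 × 0.42 × 2.246×10⁻⁴ = 0.01792308 m
1.3738×10⁻⁴ × 290 × 0.36 = 0.014342472 m
1800 × 0.7564×10⁻⁴ × 0.29 = 0.03948408 m
Δh = 0.03389464 + 0.01792308 + 0.014342472 + 0.03948408 = 0.105644272 m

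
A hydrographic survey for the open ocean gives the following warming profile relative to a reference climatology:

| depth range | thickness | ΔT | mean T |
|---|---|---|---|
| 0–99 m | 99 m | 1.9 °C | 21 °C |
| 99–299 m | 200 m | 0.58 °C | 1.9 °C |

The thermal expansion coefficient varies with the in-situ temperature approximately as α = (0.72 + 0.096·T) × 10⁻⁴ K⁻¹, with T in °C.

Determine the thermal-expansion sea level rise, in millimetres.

Δh = 61.9 mm

Layer 1: α = (0.72 + 0.096×21)×10⁻⁴ = 2.736×10⁻⁴ K⁻¹
Layer 2: α = (0.72 + 0.096×1.9)×10⁻⁴ = 0.9024×10⁻⁴ K⁻¹
0–99 m: 2.736×10⁻⁴ × 99 × 1.9 = 0.05146416 m
0.58 × 200 × 0.9024×10⁻⁴ = 0.01046784 m
Δh = 0.05146416 + 0.01046784 = 0.061932 m ≈ 61.9 mm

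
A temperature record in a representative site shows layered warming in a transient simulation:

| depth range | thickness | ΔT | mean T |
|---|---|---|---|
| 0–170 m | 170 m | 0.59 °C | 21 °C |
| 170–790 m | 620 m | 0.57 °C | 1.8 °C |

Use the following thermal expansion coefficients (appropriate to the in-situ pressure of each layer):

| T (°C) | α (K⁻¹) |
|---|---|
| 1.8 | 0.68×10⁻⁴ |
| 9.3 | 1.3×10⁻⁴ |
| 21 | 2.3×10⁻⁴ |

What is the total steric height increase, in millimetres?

Layer 1 at 21 °C → α = 2.3×10⁻⁴ K⁻¹
Layer 2 at 1.8 °C → α = 0.68×10⁻⁴ K⁻¹
Layer 1: 0.59 × 170 × 2.3×10⁻⁴ = 0.023069 m
170–790 m: 0.68×10⁻⁴ × 620 × 0.57 = 0.0240312 m
Δh = 0.023069 + 0.0240312 = 0.0471002 m ≈ 47.1 mm

Δh = 47.1 mm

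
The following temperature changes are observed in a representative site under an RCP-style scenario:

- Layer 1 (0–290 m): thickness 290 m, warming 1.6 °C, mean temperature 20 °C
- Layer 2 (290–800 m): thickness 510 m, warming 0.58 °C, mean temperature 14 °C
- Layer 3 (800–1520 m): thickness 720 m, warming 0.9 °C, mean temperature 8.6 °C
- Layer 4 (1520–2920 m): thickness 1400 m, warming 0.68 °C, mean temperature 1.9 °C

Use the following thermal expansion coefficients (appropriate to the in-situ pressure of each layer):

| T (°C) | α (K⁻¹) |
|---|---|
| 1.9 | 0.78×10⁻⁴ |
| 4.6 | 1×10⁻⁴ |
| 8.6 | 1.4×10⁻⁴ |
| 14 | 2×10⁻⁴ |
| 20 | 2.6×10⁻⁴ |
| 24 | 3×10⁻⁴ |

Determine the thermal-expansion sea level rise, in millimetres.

Layer 1 at 20 °C → α = 2.6×10⁻⁴ K⁻¹
Layer 2 at 14 °C → α = 2×10⁻⁴ K⁻¹
Layer 3 at 8.6 °C → α = 1.4×10⁻⁴ K⁻¹
Layer 4 at 1.9 °C → α = 0.78×10⁻⁴ K⁻¹
2.6×10⁻⁴ × 290 × 1.6 = 0.12064 m
Layer 2: 0.58 × 510 × 2×10⁻⁴ = 0.05916 m
800–1520 m: 0.9 × 720 × 1.4×10⁻⁴ = 0.09072 m
0.68 × 1400 × 0.78×10⁻⁴ = 0.074256 m
Δh = 0.12064 + 0.05916 + 0.09072 + 0.074256 = 0.344776 m

Δh = 345 mm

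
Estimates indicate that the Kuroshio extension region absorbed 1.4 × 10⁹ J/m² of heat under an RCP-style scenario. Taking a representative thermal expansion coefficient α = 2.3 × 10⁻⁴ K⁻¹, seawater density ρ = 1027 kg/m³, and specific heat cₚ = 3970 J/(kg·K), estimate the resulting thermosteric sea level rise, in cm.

Δh = αQ/(ρcₚ) = 2.3×10⁻⁴ × 1.4×10⁹ / (1027 × 3970) ≈ 0.078976 m

Δh ≈ 7.90 cm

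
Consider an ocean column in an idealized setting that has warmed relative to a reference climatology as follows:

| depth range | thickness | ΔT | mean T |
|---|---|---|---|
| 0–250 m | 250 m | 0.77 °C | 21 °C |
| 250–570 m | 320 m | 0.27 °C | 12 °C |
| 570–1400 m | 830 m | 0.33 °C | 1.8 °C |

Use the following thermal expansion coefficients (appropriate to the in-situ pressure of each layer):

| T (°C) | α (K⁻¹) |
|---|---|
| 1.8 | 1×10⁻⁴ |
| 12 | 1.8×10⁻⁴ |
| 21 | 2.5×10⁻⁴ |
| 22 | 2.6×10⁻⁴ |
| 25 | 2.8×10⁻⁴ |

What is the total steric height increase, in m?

about 0.0911 m

Layer 1 at 21 °C → α = 2.5×10⁻⁴ K⁻¹
Layer 2 at 12 °C → α = 1.8×10⁻⁴ K⁻¹
Layer 3 at 1.8 °C → α = 1×10⁻⁴ K⁻¹
Layer 1: 2.5×10⁻⁴ × 250 × 0.77 = 0.048125 m
250–570 m: 320 × 0.27 × 1.8×10⁻⁴ = 0.015552 m
Layer 3: 1×10⁻⁴ × 830 × 0.33 = 0.02739 m
Δh = 0.048125 + 0.015552 + 0.02739 = 0.091067 m ≈ 0.0911 m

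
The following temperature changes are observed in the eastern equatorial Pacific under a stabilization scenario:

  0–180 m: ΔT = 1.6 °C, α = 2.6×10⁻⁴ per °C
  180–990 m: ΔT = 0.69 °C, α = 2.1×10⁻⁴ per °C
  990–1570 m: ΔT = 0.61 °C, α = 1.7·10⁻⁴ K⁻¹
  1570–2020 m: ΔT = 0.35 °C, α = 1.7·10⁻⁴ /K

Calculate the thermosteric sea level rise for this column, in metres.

Δh = 0.28 m

Layer 1: 180 × 1.6 × 2.6×10⁻⁴ = 0.07488 m
0.69 × 810 × 2.1×10⁻⁴ = 0.117369 m
Layer 3: 1.7×10⁻⁴ × 580 × 0.61 = 0.060146 m
1570–2020 m: 0.35 × 450 × 1.7×10⁻⁴ = 0.026775 m
Δh = 0.07488 + 0.117369 + 0.060146 + 0.026775 = 0.27917 m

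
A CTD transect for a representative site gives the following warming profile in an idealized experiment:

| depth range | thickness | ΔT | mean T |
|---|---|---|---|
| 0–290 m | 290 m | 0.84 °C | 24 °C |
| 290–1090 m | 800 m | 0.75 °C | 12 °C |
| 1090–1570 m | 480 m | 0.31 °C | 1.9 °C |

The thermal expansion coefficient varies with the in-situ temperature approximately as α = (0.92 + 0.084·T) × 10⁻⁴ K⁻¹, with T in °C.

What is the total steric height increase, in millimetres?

Layer 1: α = (0.92 + 0.084×24)×10⁻⁴ = 2.936×10⁻⁴ K⁻¹
Layer 2: α = (0.92 + 0.084×12)×10⁻⁴ = 1.928×10⁻⁴ K⁻¹
Layer 3: α = (0.92 + 0.084×1.9)×10⁻⁴ = 1.0796×10⁻⁴ K⁻¹
0–290 m: 2.936×10⁻⁴ × 0.84 × 290 = 0.07152096 m
800 × 0.75 × 1.928×10⁻⁴ = 0.11568 m
Layer 3: 0.31 × 480 × 1.0796×10⁻⁴ = 0.016064448 m
Δh = 0.07152096 + 0.11568 + 0.016064448 = 0.203265408 m

200 mm of thermosteric rise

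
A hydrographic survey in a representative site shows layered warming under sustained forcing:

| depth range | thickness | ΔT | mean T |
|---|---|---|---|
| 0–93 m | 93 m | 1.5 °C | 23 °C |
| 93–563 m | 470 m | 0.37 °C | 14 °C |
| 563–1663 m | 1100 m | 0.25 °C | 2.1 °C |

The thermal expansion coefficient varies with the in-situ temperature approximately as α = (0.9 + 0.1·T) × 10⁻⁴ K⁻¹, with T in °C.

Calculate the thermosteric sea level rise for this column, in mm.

Layer 1: α = (0.9 + 0.1×23)×10⁻⁴ = 3.2×10⁻⁴ K⁻¹
Layer 2: α = (0.9 + 0.1×14)×10⁻⁴ = 2.3×10⁻⁴ K⁻¹
Layer 3: α = (0.9 + 0.1×2.1)×10⁻⁴ = 1.11×10⁻⁴ K⁻¹
0–93 m: 93 × 3.2×10⁻⁴ × 1.5 = 0.04464 m
470 × 2.3×10⁻⁴ × 0.37 = 0.039997 m
Layer 3: 1.11×10⁻⁴ × 1100 × 0.25 = 0.030525 m
Δh = 0.04464 + 0.039997 + 0.030525 = 0.115162 m ≈ 115 mm

115 mm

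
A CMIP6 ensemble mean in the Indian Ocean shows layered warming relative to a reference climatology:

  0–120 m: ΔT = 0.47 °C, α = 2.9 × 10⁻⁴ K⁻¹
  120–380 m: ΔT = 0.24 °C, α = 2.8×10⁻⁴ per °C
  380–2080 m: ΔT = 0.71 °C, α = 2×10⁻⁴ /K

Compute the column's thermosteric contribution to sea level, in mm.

Layer 1: 2.9×10⁻⁴ × 0.47 × 120 = 0.016356 m
260 × 0.24 × 2.8×10⁻⁴ = 0.017472 m
Layer 3: 2×10⁻⁴ × 1700 × 0.71 = 0.24140 m
Δh = 0.016356 + 0.017472 + 0.24140 = 0.275228 m

275 mm of thermosteric rise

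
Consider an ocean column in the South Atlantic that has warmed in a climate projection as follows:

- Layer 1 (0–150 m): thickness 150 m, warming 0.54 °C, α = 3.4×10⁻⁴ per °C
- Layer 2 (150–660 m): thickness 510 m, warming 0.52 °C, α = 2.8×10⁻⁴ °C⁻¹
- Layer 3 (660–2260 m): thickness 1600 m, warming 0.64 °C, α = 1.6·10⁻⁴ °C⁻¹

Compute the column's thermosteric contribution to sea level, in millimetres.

Layer 1: 150 × 3.4×10⁻⁴ × 0.54 = 0.02754 m
Layer 2: 0.52 × 510 × 2.8×10⁻⁴ = 0.074256 m
660–2260 m: 1600 × 0.64 × 1.6×10⁻⁴ = 0.16384 m
Δh = 0.02754 + 0.074256 + 0.16384 = 0.265636 m ≈ 270 mm

270 mm of thermosteric rise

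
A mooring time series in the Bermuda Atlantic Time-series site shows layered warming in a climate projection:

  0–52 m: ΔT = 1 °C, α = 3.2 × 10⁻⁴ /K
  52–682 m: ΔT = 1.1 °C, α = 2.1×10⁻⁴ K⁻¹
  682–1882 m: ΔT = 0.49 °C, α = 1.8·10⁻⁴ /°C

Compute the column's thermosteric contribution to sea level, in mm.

Layer 1: 1 × 52 × 3.2×10⁻⁴ = 0.01664 m
52–682 m: 630 × 1.1 × 2.1×10⁻⁴ = 0.14553 m
Layer 3: 1.8×10⁻⁴ × 1200 × 0.49 = 0.10584 m
Δh = 0.01664 + 0.14553 + 0.10584 = 0.26801 m

268 mm of thermosteric rise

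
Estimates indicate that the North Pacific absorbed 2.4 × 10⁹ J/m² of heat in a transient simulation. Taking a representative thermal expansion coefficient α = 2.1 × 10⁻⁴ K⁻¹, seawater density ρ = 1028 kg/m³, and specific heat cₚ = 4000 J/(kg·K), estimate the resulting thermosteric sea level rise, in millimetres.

123 mm of thermosteric rise

Δh = αQ/(ρcₚ) = 2.1×10⁻⁴ × 2.4×10⁹ / (1028 × 4000) ≈ 0.12257 m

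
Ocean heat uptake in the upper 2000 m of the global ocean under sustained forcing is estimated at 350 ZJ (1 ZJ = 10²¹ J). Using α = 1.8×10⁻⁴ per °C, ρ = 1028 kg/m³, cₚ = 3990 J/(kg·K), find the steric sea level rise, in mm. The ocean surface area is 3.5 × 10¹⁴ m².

about 43.9 mm

Per unit area: Q = 350×10²¹ / (3.5×10¹⁴) = 1×10⁹ J/m²
Δh = αQ/(ρcₚ) = 1.8×10⁻⁴ × 1×10⁹ / (1028 × 3990) ≈ 0.043884 m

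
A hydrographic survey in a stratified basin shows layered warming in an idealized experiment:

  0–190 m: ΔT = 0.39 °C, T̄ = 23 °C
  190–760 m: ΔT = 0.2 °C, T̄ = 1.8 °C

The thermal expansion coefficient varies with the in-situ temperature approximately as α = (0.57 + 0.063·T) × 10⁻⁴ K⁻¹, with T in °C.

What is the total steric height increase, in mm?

Layer 1: α = (0.57 + 0.063×23)×10⁻⁴ = 2.019×10⁻⁴ K⁻¹
Layer 2: α = (0.57 + 0.063×1.8)×10⁻⁴ = 0.6834×10⁻⁴ K⁻¹
2.019×10⁻⁴ × 0.39 × 190 = 0.01496079 m
Layer 2: 0.2 × 570 × 0.6834×10⁻⁴ = 0.00779076 m
Δh = 0.01496079 + 0.00779076 = 0.02275155 m ≈ 23 mm

23 mm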